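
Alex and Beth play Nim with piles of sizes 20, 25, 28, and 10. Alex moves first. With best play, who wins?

Nim-sum: 20 ⊕ 25 ⊕ 28 ⊕ 10 = 27.
The nim-sum is 27 ≠ 0, so this is an N-position: the player to move can win; Alex has a winning move.

Alex wins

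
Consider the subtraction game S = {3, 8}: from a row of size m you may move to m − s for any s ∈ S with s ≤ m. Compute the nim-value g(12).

0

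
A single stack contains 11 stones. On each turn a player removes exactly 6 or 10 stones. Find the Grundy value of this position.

Compute g(0), g(1), … for moves {6, 10}:
k:     0  1  2  3  4  5  6  7  8  9 10 11
g(k):  0  0  0  0  0  0  1  1  1  1  1  1
So g(11) = 1.

1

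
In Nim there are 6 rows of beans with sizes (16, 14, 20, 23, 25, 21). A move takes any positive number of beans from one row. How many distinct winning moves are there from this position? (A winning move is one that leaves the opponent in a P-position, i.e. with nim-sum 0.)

5

Compute the nim-sum pairwise:
16 XOR 14 = 30
30 XOR 20 = 10
10 XOR 23 = 29
29 XOR 25 = 4
4 XOR 21 = 17
The overall nim-sum is X = 17. A row of size p has a winning move iff p XOR X < p (reduce it to p XOR X).
  16: 16 XOR 17 = 1 < 16 — winning move (to 1).
  14: 14 XOR 17 = 31 ≥ 14 — no move.
  20: 20 XOR 17 = 5 < 20 — winning move (to 5).
  23: 23 XOR 17 = 6 < 23 — winning move (to 6).
  25: 25 XOR 17 = 8 < 25 — winning move (to 8).
  21: 21 XOR 17 = 4 < 21 — winning move (to 4).
That gives 5 winning moves.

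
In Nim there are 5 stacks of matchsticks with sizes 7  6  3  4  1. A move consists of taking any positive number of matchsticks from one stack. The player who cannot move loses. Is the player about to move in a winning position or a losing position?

In binary:
  111  (7)
  110  (6)
  011  (3)
  100  (4)
  001  (1)
  ---
  111  (7)
The nim-sum is 7 ≠ 0, so this is an N-position: the player to move can win.

Winning position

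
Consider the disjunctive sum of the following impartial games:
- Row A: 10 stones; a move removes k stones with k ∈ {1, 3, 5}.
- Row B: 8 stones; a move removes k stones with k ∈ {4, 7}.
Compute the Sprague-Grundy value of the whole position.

Build the Grundy sequence for row A with g(k) = mex{g(k−s) : s ∈ {1, 3, 5}, s ≤ k}:
g(0) = mex{} = 0
g(1) = mex{0} = 1
g(2) = mex{1} = 0
g(3) = mex{0} = 1
g(4) = mex{1} = 0
g(5) = mex{0} = 1
g(6) = mex{1} = 0
g(7) = mex{0} = 1
g(8) = mex{1} = 0
g(9) = mex{0} = 1
g(10) = mex{1} = 0
So g(10) = 0.
For row B, compute g(0), g(1), … with moves {4, 7}:
g(0) = mex{} = 0
g(1) = mex{} = 0
g(2) = mex{} = 0
g(3) = mex{} = 0
g(4) = mex{0} = 1
g(5) = mex{0} = 1
g(6) = mex{0} = 1
g(7) = mex{0} = 1
g(8) = mex{0,1} = 2
So g(8) = 2.
By the Sprague-Grundy theorem, the Grundy value of a sum of independent games is the XOR of the component values.
Combined value = 0 ⊕ 2 = 2.

2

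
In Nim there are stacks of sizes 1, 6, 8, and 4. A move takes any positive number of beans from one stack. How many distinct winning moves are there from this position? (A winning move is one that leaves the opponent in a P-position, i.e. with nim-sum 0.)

1

Nim-sum: 1 XOR 6 XOR 8 XOR 4 = 11.
The overall nim-sum is X = 11. A stack of size p has a winning move iff p XOR X < p (reduce it to p XOR X).
  1: 1 XOR 11 = 10 ≥ 1 — no move.
  6: 6 XOR 11 = 13 ≥ 6 — no move.
  8: 8 XOR 11 = 3 < 8 — winning move (to 3).
  4: 4 XOR 11 = 15 ≥ 4 — no move.
That gives 1 winning move.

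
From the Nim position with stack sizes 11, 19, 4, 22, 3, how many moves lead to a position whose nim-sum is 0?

Compute the nim-sum pairwise:
11 ⊕ 19 = 24
24 ⊕ 4 = 28
28 ⊕ 22 = 10
10 ⊕ 3 = 9
The overall nim-sum is X = 9. A stack of size p has a winning move iff p XOR X < p (reduce it to p XOR X).
  11: 11 XOR 9 = 2 < 11 — winning move (to 2).
  19: 19 XOR 9 = 26 ≥ 19 — no move.
  4: 4 XOR 9 = 13 ≥ 4 — no move.
  22: 22 XOR 9 = 31 ≥ 22 — no move.
  3: 3 XOR 9 = 10 ≥ 3 — no move.
That gives 1 winning move.

1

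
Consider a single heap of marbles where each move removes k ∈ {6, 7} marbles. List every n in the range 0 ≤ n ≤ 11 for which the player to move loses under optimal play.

0, 1, 2, 3, 4, 5

Grundy values for subtraction set {6, 7}:
k:     0  1  2  3  4  5  6  7  8  9 10 11
g(k):  0  0  0  0  0  0  1  1  1  1  1  1
The P-positions (g = 0) in 0..11 are 0, 1, 2, 3, 4, 5.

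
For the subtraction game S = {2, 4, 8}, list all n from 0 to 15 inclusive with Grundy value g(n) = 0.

0, 1, 6, 7, 12, 13

Compute g(0), g(1), … for moves {2, 4, 8}:
k:     0  1  2  3  4  5  6  7  8  9 10 11 12 13 14 15
g(k):  0  0  1  1  2  2  0  0  1  1  2  2  0  0  1  1
The P-positions (g = 0) in 0..15 are 0, 1, 6, 7, 12, 13.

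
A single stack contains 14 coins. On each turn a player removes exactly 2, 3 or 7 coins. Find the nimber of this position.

2

Compute g(0), g(1), … for moves {2, 3, 7}:
k:     0  1  2  3  4  5  6  7  8  9 10 11 12 13 14
g(k):  0  0  1  1  2  0  0  1  1  2  0  0  1  1  2
So g(14) = 2.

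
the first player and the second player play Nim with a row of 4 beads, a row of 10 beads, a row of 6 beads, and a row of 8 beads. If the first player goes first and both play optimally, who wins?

Compute the nim-sum pairwise:
4 XOR 10 = 14
14 XOR 6 = 8
8 XOR 8 = 0
The nim-sum is 0, so this is a P-position: the player to move is in a losing position under optimal play; the first player is about to move from it and so loses — the second player wins.

the second player wins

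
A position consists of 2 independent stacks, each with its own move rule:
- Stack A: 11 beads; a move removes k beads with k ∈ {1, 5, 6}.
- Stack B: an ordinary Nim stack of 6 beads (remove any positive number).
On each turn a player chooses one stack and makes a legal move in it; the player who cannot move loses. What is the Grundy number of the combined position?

For stack A, compute g(0), g(1), … with moves {1, 5, 6}:
g(0) = mex{} = 0
g(1) = mex{0} = 1
g(2) = mex{1} = 0
g(3) = mex{0} = 1
g(4) = mex{1} = 0
g(5) = mex{0} = 1
g(6) = mex{0,1} = 2
g(7) = mex{0,1,2} = 3
g(8) = mex{0,1,3} = 2
g(9) = mex{0,1,2} = 3
g(10) = mex{0,1,3} = 2
g(11) = mex{1,2} = 0
So g(11) = 0.
Stack B is a plain Nim stack of size 6, so its Grundy value is 6.
By the Sprague-Grundy theorem, the Grundy value of a sum of independent games is the XOR of the component values.
Combined value = 0 XOR 6 = 6.

6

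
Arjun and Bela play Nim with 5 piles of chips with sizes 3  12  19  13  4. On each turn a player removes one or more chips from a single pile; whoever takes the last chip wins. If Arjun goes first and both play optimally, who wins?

Arjun wins

Write each in binary and XOR column by column:
  00011  (3)
  01100  (12)
  10011  (19)
  01101  (13)
  00100  (4)
  -----
  10101  (21)
The nim-sum is 21 ≠ 0, so this is an N-position: the player to move can win; Arjun has a winning move.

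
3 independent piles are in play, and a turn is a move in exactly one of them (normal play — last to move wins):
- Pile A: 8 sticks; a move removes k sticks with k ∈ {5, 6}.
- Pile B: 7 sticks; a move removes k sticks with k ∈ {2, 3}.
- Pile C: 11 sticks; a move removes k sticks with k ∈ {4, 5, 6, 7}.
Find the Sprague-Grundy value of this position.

0

Grundy values for pile A (subtraction set {5, 6}):
k:     0  1  2  3  4  5  6  7  8
g(k):  0  0  0  0  0  1  1  1  1
So g(8) = 1.
For pile B, compute g(0), g(1), … with moves {2, 3}:
k:     0  1  2  3  4  5  6  7
g(k):  0  0  1  1  2  0  0  1
So g(7) = 1.
Grundy values for pile C (subtraction set {4, 5, 6, 7}):
g(0) = mex{} = 0
g(1) = mex{} = 0
g(2) = mex{} = 0
g(3) = mex{} = 0
g(4) = mex{0} = 1
g(5) = mex{0} = 1
g(6) = mex{0} = 1
g(7) = mex{0} = 1
g(8) = mex{0,1} = 2
g(9) = mex{0,1} = 2
g(10) = mex{0,1} = 2
g(11) = mex{1} = 0
So g(11) = 0.
The value of a disjunctive sum is the nim-sum of the parts.
Combined value = 1 XOR 1 XOR 0 = 0.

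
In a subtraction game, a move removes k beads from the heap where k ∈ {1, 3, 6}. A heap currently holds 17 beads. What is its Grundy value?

Compute g(0), g(1), … for moves {1, 3, 6}:
k:     0  1  2  3  4  5  6  7  8  9 10 11 12 13 14 15 16 17
g(k):  0  1  0  1  0  1  2  3  2  0  1  0  1  0  1  2  3  2
So g(17) = 2.

2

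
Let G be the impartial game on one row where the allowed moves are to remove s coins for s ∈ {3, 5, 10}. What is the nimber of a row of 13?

Compute g(0), g(1), … for moves {3, 5, 10}:
k:     0  1  2  3  4  5  6  7  8  9 10 11 12 13
g(k):  0  0  0  1  1  1  2  2  0  0  3  1  1  2
So g(13) = 2.

2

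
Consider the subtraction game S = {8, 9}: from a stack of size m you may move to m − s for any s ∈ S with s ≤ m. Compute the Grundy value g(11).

Compute g(0), g(1), … for moves {8, 9}:
k:     0  1  2  3  4  5  6  7  8  9 10 11
g(k):  0  0  0  0  0  0  0  0  1  1  1  1
So g(11) = 1.

1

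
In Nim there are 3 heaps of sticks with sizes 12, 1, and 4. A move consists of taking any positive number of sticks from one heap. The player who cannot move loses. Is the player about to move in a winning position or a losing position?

Winning position

Write each in binary and XOR column by column:
  1100  (12)
  0001  (1)
  0100  (4)
  ----
  1001  (9)
The nim-sum is 9 ≠ 0, so this is an N-position: the player to move can win.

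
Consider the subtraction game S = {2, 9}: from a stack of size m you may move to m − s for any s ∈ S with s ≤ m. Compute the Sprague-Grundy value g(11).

Compute g(0), g(1), … for moves {2, 9}:
k:     0  1  2  3  4  5  6  7  8  9 10 11
g(k):  0  0  1  1  0  0  1  1  0  2  1  0
So g(11) = 0.

0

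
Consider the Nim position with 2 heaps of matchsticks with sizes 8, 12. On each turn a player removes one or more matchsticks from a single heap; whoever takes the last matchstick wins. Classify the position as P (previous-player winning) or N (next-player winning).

N-position

In binary:
  1000  (8)
  1100  (12)
  ----
  0100  (4)
The nim-sum is 4 ≠ 0, so this is an N-position: the player to move can win.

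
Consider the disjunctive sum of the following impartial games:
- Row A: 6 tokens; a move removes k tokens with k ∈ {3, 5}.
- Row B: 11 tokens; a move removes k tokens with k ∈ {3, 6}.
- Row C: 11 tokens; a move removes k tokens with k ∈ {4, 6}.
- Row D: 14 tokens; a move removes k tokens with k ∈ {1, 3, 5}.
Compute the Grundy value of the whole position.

2

Grundy values for row A (subtraction set {3, 5}):
g(0) = mex{} = 0
g(1) = mex{} = 0
g(2) = mex{} = 0
g(3) = mex{0} = 1
g(4) = mex{0} = 1
g(5) = mex{0} = 1
g(6) = mex{0,1} = 2
So g(6) = 2.
Grundy values for row B (subtraction set {3, 6}):
k:     0  1  2  3  4  5  6  7  8  9 10 11
g(k):  0  0  0  1  1  1  2  2  2  0  0  0
So g(11) = 0.
For row C, compute g(0), g(1), … with moves {4, 6}:
k:     0  1  2  3  4  5  6  7  8  9 10 11
g(k):  0  0  0  0  1  1  1  1  2  2  0  0
So g(11) = 0.
Grundy values for row D (subtraction set {1, 3, 5}):
g(0) = mex{} = 0
g(1) = mex{0} = 1
g(2) = mex{1} = 0
g(3) = mex{0} = 1
g(4) = mex{1} = 0
g(5) = mex{0} = 1
g(6) = mex{1} = 0
g(7) = mex{0} = 1
g(8) = mex{1} = 0
g(9) = mex{0} = 1
g(10) = mex{1} = 0
g(11) = mex{0} = 1
g(12) = mex{1} = 0
g(13) = mex{0} = 1
g(14) = mex{1} = 0
So g(14) = 0.
The value of a disjunctive sum is the nim-sum of the parts.
Combined value = 2 ⊕ 0 ⊕ 0 ⊕ 0 = 2.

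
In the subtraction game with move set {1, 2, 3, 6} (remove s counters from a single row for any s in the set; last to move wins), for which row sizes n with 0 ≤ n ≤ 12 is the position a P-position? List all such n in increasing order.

0, 4, 8, 12

Grundy values for subtraction set {1, 2, 3, 6}:
k:     0  1  2  3  4  5  6  7  8  9 10 11 12
g(k):  0  1  2  3  0  1  2  3  0  1  2  3  0
The P-positions (g = 0) in 0..12 are 0, 4, 8, 12.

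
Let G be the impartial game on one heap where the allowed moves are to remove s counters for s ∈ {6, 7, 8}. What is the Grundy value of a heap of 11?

Grundy values for subtraction set {6, 7, 8}:
k:     0  1  2  3  4  5  6  7  8  9 10 11
g(k):  0  0  0  0  0  0  1  1  1  1  1  1
So g(11) = 1.

1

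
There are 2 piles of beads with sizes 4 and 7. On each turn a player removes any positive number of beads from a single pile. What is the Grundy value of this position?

Write each in binary and XOR column by column:
  100  (4)
  111  (7)
  ---
  011  (3)

3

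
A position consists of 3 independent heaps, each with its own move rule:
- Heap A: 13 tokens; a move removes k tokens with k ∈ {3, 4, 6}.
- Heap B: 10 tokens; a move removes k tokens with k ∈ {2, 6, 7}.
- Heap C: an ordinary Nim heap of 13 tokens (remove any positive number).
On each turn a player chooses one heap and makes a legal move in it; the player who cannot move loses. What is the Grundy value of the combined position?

Build the Grundy sequence for heap A with g(k) = mex{g(k−s) : s ∈ {3, 4, 6}, s ≤ k}:
g(0) = mex{} = 0
g(1) = mex{} = 0
g(2) = mex{} = 0
g(3) = mex{0} = 1
g(4) = mex{0} = 1
g(5) = mex{0} = 1
g(6) = mex{0,1} = 2
g(7) = mex{0,1} = 2
g(8) = mex{0,1} = 2
g(9) = mex{1,2} = 0
g(10) = mex{1,2} = 0
g(11) = mex{1,2} = 0
g(12) = mex{0,2} = 1
g(13) = mex{0,2} = 1
So g(13) = 1.
For heap B, compute g(0), g(1), … with moves {2, 6, 7}:
k:     0  1  2  3  4  5  6  7  8  9 10
g(k):  0  0  1  1  0  0  1  1  2  0  3
So g(10) = 3.
Heap C is a plain Nim heap of size 13, so its Grundy value is 13.
By the Sprague-Grundy theorem, the Grundy value of a sum of independent games is the XOR of the component values.
Combined value = 1 ⊕ 3 ⊕ 13 = 15.

15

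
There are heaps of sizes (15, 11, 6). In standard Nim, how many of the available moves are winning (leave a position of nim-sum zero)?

3

Compute the nim-sum pairwise:
15 ^ 11 = 4
4 ^ 6 = 2
The overall nim-sum is X = 2. A heap of size p has a winning move iff p XOR X < p (reduce it to p XOR X).
  15: 15 XOR 2 = 13 < 15 — winning move (to 13).
  11: 11 XOR 2 = 9 < 11 — winning move (to 9).
  6: 6 XOR 2 = 4 < 6 — winning move (to 4).
That gives 3 winning moves.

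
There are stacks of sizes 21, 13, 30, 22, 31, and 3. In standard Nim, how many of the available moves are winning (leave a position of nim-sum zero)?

Write each in binary and XOR column by column:
  10101  (21)
  01101  (13)
  11110  (30)
  10110  (22)
  11111  (31)
  00011  (3)
  -----
  01100  (12)
The overall nim-sum is X = 12. A stack of size p has a winning move iff p XOR X < p (reduce it to p XOR X).
  21: 21 XOR 12 = 25 ≥ 21 — no move.
  13: 13 XOR 12 = 1 < 13 — winning move (to 1).
  30: 30 XOR 12 = 18 < 30 — winning move (to 18).
  22: 22 XOR 12 = 26 ≥ 22 — no move.
  31: 31 XOR 12 = 19 < 31 — winning move (to 19).
  3: 3 XOR 12 = 15 ≥ 3 — no move.
That gives 3 winning moves.

3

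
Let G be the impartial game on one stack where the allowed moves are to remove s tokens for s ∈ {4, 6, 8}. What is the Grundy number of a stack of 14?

0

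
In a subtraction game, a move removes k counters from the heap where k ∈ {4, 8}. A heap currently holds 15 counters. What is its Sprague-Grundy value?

Compute g(0), g(1), … for moves {4, 8}:
k:     0  1  2  3  4  5  6  7  8  9 10 11 12 13 14 15
g(k):  0  0  0  0  1  1  1  1  2  2  2  2  0  0  0  0
So g(15) = 0.

0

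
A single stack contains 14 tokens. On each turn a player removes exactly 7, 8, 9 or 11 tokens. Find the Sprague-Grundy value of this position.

2

Build the Grundy sequence with g(k) = mex{g(k−s) : s ∈ {7, 8, 9, 11}, s ≤ k}:
g(0) = mex{} = 0
g(1) = mex{} = 0
g(2) = mex{} = 0
g(3) = mex{} = 0
g(4) = mex{} = 0
g(5) = mex{} = 0
g(6) = mex{} = 0
g(7) = mex{0} = 1
g(8) = mex{0} = 1
g(9) = mex{0} = 1
g(10) = mex{0} = 1
g(11) = mex{0} = 1
g(12) = mex{0} = 1
g(13) = mex{0} = 1
g(14) = mex{0,1} = 2
So g(14) = 2.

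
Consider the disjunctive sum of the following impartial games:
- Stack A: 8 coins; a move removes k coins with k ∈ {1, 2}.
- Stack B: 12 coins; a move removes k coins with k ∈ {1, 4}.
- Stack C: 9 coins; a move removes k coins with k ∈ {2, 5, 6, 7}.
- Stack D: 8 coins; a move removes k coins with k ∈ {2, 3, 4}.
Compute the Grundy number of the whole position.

For stack A, compute g(0), g(1), … with moves {1, 2}:
g(0) = mex{} = 0
g(1) = mex{0} = 1
g(2) = mex{0,1} = 2
g(3) = mex{1,2} = 0
g(4) = mex{0,2} = 1
g(5) = mex{0,1} = 2
g(6) = mex{1,2} = 0
g(7) = mex{0,2} = 1
g(8) = mex{0,1} = 2
So g(8) = 2.
Build the Grundy sequence for stack B with g(k) = mex{g(k−s) : s ∈ {1, 4}, s ≤ k}:
k:     0  1  2  3  4  5  6  7  8  9 10 11 12
g(k):  0  1  0  1  2  0  1  0  1  2  0  1  0
So g(12) = 0.
For stack C, compute g(0), g(1), … with moves {2, 5, 6, 7}:
k:     0  1  2  3  4  5  6  7  8  9
g(k):  0  0  1  1  0  2  1  3  2  2
So g(9) = 2.
For stack D, compute g(0), g(1), … with moves {2, 3, 4}:
k:     0  1  2  3  4  5  6  7  8
g(k):  0  0  1  1  2  2  0  0  1
So g(8) = 1.
By the Sprague-Grundy theorem, the Grundy value of a sum of independent games is the XOR of the component values.
Combined value = 2 ⊕ 0 ⊕ 2 ⊕ 1 = 1.

1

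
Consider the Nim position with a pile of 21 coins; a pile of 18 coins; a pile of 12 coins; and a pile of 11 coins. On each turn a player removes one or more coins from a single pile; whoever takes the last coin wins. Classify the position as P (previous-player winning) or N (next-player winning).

P-position

Compute the nim-sum pairwise:
21 XOR 18 = 7
7 XOR 12 = 11
11 XOR 11 = 0
The nim-sum is 0, so this is a P-position: the player to move is in a losing position under optimal play.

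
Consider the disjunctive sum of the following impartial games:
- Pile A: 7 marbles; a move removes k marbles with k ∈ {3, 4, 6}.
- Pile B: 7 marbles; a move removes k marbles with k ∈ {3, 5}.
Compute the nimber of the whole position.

0

Grundy values for pile A (subtraction set {3, 4, 6}):
k:     0  1  2  3  4  5  6  7
g(k):  0  0  0  1  1  1  2  2
So g(7) = 2.
Build the Grundy sequence for pile B with g(k) = mex{g(k−s) : s ∈ {3, 5}, s ≤ k}:
g(0) = mex{} = 0
g(1) = mex{} = 0
g(2) = mex{} = 0
g(3) = mex{0} = 1
g(4) = mex{0} = 1
g(5) = mex{0} = 1
g(6) = mex{0,1} = 2
g(7) = mex{0,1} = 2
So g(7) = 2.
The value of a disjunctive sum is the nim-sum of the parts.
Combined value = 2 ⊕ 2 = 0.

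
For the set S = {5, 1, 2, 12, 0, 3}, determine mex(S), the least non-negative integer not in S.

4

The values 0, 1, 2, 3 are all present; 4 is the first non-negative integer missing from the set.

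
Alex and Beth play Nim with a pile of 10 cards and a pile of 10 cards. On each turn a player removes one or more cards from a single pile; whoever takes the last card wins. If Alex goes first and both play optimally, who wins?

Beth wins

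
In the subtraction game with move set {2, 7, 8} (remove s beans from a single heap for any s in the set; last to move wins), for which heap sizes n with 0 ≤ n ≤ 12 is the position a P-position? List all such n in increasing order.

0, 1, 4, 5, 10

Build the Grundy sequence with g(k) = mex{g(k−s) : s ∈ {2, 7, 8}, s ≤ k}:
g(0) = mex{} = 0
g(1) = mex{} = 0
g(2) = mex{0} = 1
g(3) = mex{0} = 1
g(4) = mex{1} = 0
g(5) = mex{1} = 0
g(6) = mex{0} = 1
g(7) = mex{0} = 1
g(8) = mex{0,1} = 2
g(9) = mex{0,1} = 2
g(10) = mex{1,2} = 0
g(11) = mex{0,1,2} = 3
g(12) = mex{0} = 1
The P-positions (g = 0) in 0..12 are 0, 1, 4, 5, 10.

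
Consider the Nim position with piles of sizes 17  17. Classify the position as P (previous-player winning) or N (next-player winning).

Nim-sum: 17 ⊕ 17 = 0.
The nim-sum is 0, so this is a P-position: the player to move is in a losing position under optimal play.

P-position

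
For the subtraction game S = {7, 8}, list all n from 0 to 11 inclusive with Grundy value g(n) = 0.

0, 1, 2, 3, 4, 5, 6

Grundy values for subtraction set {7, 8}:
g(0) = mex{} = 0
g(1) = mex{} = 0
g(2) = mex{} = 0
g(3) = mex{} = 0
g(4) = mex{} = 0
g(5) = mex{} = 0
g(6) = mex{} = 0
g(7) = mex{0} = 1
g(8) = mex{0} = 1
g(9) = mex{0} = 1
g(10) = mex{0} = 1
g(11) = mex{0} = 1
The P-positions (g = 0) in 0..11 are 0, 1, 2, 3, 4, 5, 6.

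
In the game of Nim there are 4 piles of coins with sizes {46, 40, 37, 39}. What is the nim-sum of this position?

4

Compute the nim-sum pairwise:
46 ^ 40 = 6
6 ^ 37 = 35
35 ^ 39 = 4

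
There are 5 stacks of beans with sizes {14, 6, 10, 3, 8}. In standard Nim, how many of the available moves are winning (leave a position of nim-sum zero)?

Compute the nim-sum pairwise:
14 ^ 6 = 8
8 ^ 10 = 2
2 ^ 3 = 1
1 ^ 8 = 9
The overall nim-sum is X = 9. A stack of size p has a winning move iff p XOR X < p (reduce it to p XOR X).
  14: 14 XOR 9 = 7 < 14 — winning move (to 7).
  6: 6 XOR 9 = 15 ≥ 6 — no move.
  10: 10 XOR 9 = 3 < 10 — winning move (to 3).
  3: 3 XOR 9 = 10 ≥ 3 — no move.
  8: 8 XOR 9 = 1 < 8 — winning move (to 1).
That gives 3 winning moves.

3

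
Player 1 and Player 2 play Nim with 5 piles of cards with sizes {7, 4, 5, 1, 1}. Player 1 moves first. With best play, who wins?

Player 1 wins

Nim-sum: 7 ^ 4 ^ 5 ^ 1 ^ 1 = 6.
The nim-sum is 6 ≠ 0, so this is an N-position: the player to move can win; Player 1 has a winning move.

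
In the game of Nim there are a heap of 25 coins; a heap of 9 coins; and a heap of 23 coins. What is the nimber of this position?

7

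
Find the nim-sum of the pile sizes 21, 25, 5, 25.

16

Nim-sum: 21 ⊕ 25 ⊕ 5 ⊕ 25 = 16.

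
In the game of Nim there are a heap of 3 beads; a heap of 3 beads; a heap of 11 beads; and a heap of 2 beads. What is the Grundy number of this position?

Bitwise XOR of the heap sizes:
  0011  (3)
  0011  (3)
  1011  (11)
  0010  (2)
  ----
  1001  (9)

9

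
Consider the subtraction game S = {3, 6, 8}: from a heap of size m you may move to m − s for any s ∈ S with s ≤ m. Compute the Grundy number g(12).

Build the Grundy sequence with g(k) = mex{g(k−s) : s ∈ {3, 6, 8}, s ≤ k}:
g(0) = mex{} = 0
g(1) = mex{} = 0
g(2) = mex{} = 0
g(3) = mex{0} = 1
g(4) = mex{0} = 1
g(5) = mex{0} = 1
g(6) = mex{0,1} = 2
g(7) = mex{0,1} = 2
g(8) = mex{0,1} = 2
g(9) = mex{0,1,2} = 3
g(10) = mex{0,1,2} = 3
g(11) = mex{1,2} = 0
g(12) = mex{1,2,3} = 0
So g(12) = 0.

0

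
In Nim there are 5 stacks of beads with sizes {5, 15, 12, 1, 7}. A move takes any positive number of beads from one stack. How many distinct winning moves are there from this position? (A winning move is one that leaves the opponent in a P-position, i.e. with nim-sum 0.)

0

Bitwise XOR of the heap sizes:
  0101  (5)
  1111  (15)
  1100  (12)
  0001  (1)
  0111  (7)
  ----
  0000  (0)
The nim-sum is already 0, so every move leaves a nonzero nim-sum — there are no winning moves.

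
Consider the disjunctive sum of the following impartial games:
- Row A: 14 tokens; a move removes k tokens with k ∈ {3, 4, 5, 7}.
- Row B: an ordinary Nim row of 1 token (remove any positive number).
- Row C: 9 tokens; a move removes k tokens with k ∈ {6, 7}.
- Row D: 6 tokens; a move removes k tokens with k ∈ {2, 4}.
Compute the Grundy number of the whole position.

Build the Grundy sequence for row A with g(k) = mex{g(k−s) : s ∈ {3, 4, 5, 7}, s ≤ k}:
k:     0  1  2  3  4  5  6  7  8  9 10 11 12 13 14
g(k):  0  0  0  1  1  1  2  2  2  3  0  0  0  1  1
So g(14) = 1.
Row B is a plain Nim row of size 1, so its Grundy value is 1.
For row C, compute g(0), g(1), … with moves {6, 7}:
k:     0  1  2  3  4  5  6  7  8  9
g(k):  0  0  0  0  0  0  1  1  1  1
So g(9) = 1.
Build the Grundy sequence for row D with g(k) = mex{g(k−s) : s ∈ {2, 4}, s ≤ k}:
g(0) = mex{} = 0
g(1) = mex{} = 0
g(2) = mex{0} = 1
g(3) = mex{0} = 1
g(4) = mex{0,1} = 2
g(5) = mex{0,1} = 2
g(6) = mex{1,2} = 0
So g(6) = 0.
The value of a disjunctive sum is the nim-sum of the parts.
Combined value = 1 XOR 1 XOR 1 XOR 0 = 1.

1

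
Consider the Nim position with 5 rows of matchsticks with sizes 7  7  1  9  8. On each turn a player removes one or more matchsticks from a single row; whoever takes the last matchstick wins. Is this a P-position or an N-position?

P-position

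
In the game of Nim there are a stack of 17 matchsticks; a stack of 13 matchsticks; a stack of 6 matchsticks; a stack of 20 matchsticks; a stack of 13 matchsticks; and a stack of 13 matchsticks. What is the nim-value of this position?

Compute the nim-sum pairwise:
17 XOR 13 = 28
28 XOR 6 = 26
26 XOR 20 = 14
14 XOR 13 = 3
3 XOR 13 = 14

14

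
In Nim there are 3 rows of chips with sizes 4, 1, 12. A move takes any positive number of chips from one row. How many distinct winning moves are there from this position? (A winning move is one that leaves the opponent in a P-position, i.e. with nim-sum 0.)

1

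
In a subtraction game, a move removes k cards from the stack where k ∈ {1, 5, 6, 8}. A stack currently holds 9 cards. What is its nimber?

3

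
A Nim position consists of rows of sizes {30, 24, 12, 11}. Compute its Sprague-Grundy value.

1

In binary:
  11110  (30)
  11000  (24)
  01100  (12)
  01011  (11)
  -----
  00001  (1)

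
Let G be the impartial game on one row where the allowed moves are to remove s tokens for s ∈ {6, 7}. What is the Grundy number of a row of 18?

0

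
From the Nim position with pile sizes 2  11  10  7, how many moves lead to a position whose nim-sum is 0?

1

Nim-sum: 2 ^ 11 ^ 10 ^ 7 = 4.
The overall nim-sum is X = 4. A pile of size p has a winning move iff p XOR X < p (reduce it to p XOR X).
  2: 2 XOR 4 = 6 ≥ 2 — no move.
  11: 11 XOR 4 = 15 ≥ 11 — no move.
  10: 10 XOR 4 = 14 ≥ 10 — no move.
  7: 7 XOR 4 = 3 < 7 — winning move (to 3).
That gives 1 winning move.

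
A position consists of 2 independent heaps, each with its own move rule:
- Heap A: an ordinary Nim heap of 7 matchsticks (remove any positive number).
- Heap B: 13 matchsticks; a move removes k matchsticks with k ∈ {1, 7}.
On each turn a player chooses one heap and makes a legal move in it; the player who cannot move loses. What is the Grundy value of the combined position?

6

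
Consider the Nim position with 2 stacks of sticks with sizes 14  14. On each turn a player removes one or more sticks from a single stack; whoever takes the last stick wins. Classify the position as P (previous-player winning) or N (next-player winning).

P-position

Nim-sum: 14 ^ 14 = 0.
The nim-sum is 0, so this is a P-position: the player to move is in a losing position under optimal play.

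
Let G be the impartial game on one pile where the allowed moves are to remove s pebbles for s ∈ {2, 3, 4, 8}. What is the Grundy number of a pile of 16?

2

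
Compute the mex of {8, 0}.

1

0 is in the set but 1 is not, so the mex is 1.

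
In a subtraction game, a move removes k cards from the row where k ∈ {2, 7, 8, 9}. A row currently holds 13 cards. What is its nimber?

Grundy values for subtraction set {2, 7, 8, 9}:
g(0) = mex{} = 0
g(1) = mex{} = 0
g(2) = mex{0} = 1
g(3) = mex{0} = 1
g(4) = mex{1} = 0
g(5) = mex{1} = 0
g(6) = mex{0} = 1
g(7) = mex{0} = 1
g(8) = mex{0,1} = 2
g(9) = mex{0,1} = 2
g(10) = mex{0,1,2} = 3
g(11) = mex{0,1,2} = 3
g(12) = mex{0,1,3} = 2
g(13) = mex{0,1,3} = 2
So g(13) = 2.

2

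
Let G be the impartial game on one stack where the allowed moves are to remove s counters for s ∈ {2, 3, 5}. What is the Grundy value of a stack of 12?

Compute g(0), g(1), … for moves {2, 3, 5}:
g(0) = mex{} = 0
g(1) = mex{} = 0
g(2) = mex{0} = 1
g(3) = mex{0} = 1
g(4) = mex{0,1} = 2
g(5) = mex{0,1} = 2
g(6) = mex{0,1,2} = 3
g(7) = mex{1,2} = 0
g(8) = mex{1,2,3} = 0
g(9) = mex{0,2,3} = 1
g(10) = mex{0,2} = 1
g(11) = mex{0,1,3} = 2
g(12) = mex{0,1} = 2
So g(12) = 2.

2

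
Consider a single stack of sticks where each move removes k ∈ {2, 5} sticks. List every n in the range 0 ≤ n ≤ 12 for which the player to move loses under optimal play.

Build the Grundy sequence with g(k) = mex{g(k−s) : s ∈ {2, 5}, s ≤ k}:
k:     0  1  2  3  4  5  6  7  8  9 10 11 12
g(k):  0  0  1  1  0  2  1  0  0  1  1  0  2
The P-positions (g = 0) in 0..12 are 0, 1, 4, 7, 8, 11.

0, 1, 4, 7, 8, 11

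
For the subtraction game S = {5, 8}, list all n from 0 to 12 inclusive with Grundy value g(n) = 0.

0, 1, 2, 3, 4

Grundy values for subtraction set {5, 8}:
g(0) = mex{} = 0
g(1) = mex{} = 0
g(2) = mex{} = 0
g(3) = mex{} = 0
g(4) = mex{} = 0
g(5) = mex{0} = 1
g(6) = mex{0} = 1
g(7) = mex{0} = 1
g(8) = mex{0} = 1
g(9) = mex{0} = 1
g(10) = mex{0,1} = 2
g(11) = mex{0,1} = 2
g(12) = mex{0,1} = 2
The P-positions (g = 0) in 0..12 are 0, 1, 2, 3, 4.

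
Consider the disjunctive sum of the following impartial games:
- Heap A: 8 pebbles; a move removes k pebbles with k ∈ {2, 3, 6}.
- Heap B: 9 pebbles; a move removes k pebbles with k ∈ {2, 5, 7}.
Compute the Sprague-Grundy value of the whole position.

0

Build the Grundy sequence for heap A with g(k) = mex{g(k−s) : s ∈ {2, 3, 6}, s ≤ k}:
g(0) = mex{} = 0
g(1) = mex{} = 0
g(2) = mex{0} = 1
g(3) = mex{0} = 1
g(4) = mex{0,1} = 2
g(5) = mex{1} = 0
g(6) = mex{0,1,2} = 3
g(7) = mex{0,2} = 1
g(8) = mex{0,1,3} = 2
So g(8) = 2.
Build the Grundy sequence for heap B with g(k) = mex{g(k−s) : s ∈ {2, 5, 7}, s ≤ k}:
g(0) = mex{} = 0
g(1) = mex{} = 0
g(2) = mex{0} = 1
g(3) = mex{0} = 1
g(4) = mex{1} = 0
g(5) = mex{0,1} = 2
g(6) = mex{0} = 1
g(7) = mex{0,1,2} = 3
g(8) = mex{0,1} = 2
g(9) = mex{0,1,3} = 2
So g(9) = 2.
The value of a disjunctive sum is the nim-sum of the parts.
Combined value = 2 XOR 2 = 0.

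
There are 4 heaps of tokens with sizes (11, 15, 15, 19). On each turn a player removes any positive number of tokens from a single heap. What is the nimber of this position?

In binary:
  01011  (11)
  01111  (15)
  01111  (15)
  10011  (19)
  -----
  11000  (24)

24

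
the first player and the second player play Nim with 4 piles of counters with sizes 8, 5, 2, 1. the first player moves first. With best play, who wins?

Nim-sum: 8 ⊕ 5 ⊕ 2 ⊕ 1 = 14.
The nim-sum is 14 ≠ 0, so this is an N-position: the player to move can win; the first player has a winning move.

the first player wins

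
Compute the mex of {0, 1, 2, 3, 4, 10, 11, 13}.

The values 0, 1, 2, 3, 4 are all present; 5 is the first non-negative integer missing from the set.

5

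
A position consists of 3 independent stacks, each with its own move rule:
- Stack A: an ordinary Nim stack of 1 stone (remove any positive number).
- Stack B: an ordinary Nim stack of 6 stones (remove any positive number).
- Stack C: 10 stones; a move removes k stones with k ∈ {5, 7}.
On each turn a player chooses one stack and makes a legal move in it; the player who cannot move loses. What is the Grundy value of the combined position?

5

Stack A is a plain Nim stack of size 1, so its Grundy value is 1.
Stack B is a plain Nim stack of size 6, so its Grundy value is 6.
Build the Grundy sequence for stack C with g(k) = mex{g(k−s) : s ∈ {5, 7}, s ≤ k}:
k:     0  1  2  3  4  5  6  7  8  9 10
g(k):  0  0  0  0  0  1  1  1  1  1  2
So g(10) = 2.
By the Sprague-Grundy theorem, the Grundy value of a sum of independent games is the XOR of the component values.
Combined value = 1 XOR 6 XOR 2 = 5.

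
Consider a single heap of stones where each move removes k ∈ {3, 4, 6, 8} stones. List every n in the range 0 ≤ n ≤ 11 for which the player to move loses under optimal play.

0, 1, 2, 11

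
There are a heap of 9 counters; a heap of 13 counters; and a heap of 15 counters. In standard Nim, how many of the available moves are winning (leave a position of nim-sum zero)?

3

Compute the nim-sum pairwise:
9 ^ 13 = 4
4 ^ 15 = 11
The overall nim-sum is X = 11. A heap of size p has a winning move iff p XOR X < p (reduce it to p XOR X).
  9: 9 XOR 11 = 2 < 9 — winning move (to 2).
  13: 13 XOR 11 = 6 < 13 — winning move (to 6).
  15: 15 XOR 11 = 4 < 15 — winning move (to 4).
That gives 3 winning moves.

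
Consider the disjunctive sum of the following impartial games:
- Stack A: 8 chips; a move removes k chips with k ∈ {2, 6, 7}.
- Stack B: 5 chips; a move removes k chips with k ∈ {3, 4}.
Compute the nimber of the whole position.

For stack A, compute g(0), g(1), … with moves {2, 6, 7}:
k:     0  1  2  3  4  5  6  7  8
g(k):  0  0  1  1  0  0  1  1  2
So g(8) = 2.
Build the Grundy sequence for stack B with g(k) = mex{g(k−s) : s ∈ {3, 4}, s ≤ k}:
g(0) = mex{} = 0
g(1) = mex{} = 0
g(2) = mex{} = 0
g(3) = mex{0} = 1
g(4) = mex{0} = 1
g(5) = mex{0} = 1
So g(5) = 1.
By the Sprague-Grundy theorem, the Grundy value of a sum of independent games is the XOR of the component values.
Combined value = 2 XOR 1 = 3.

3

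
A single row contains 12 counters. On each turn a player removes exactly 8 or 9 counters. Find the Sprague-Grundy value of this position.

1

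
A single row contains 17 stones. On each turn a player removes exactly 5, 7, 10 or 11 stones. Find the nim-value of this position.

0

Grundy values for subtraction set {5, 7, 10, 11}:
k:     0  1  2  3  4  5  6  7  8  9 10 11 12 13 14 15 16 17
g(k):  0  0  0  0  0  1  1  1  1  1  2  2  2  2  2  3  0  0
So g(17) = 0.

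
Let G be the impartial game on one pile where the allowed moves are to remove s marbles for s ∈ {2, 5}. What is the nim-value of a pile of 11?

Grundy values for subtraction set {2, 5}:
g(0) = mex{} = 0
g(1) = mex{} = 0
g(2) = mex{0} = 1
g(3) = mex{0} = 1
g(4) = mex{1} = 0
g(5) = mex{0,1} = 2
g(6) = mex{0} = 1
g(7) = mex{1,2} = 0
g(8) = mex{1} = 0
g(9) = mex{0} = 1
g(10) = mex{0,2} = 1
g(11) = mex{1} = 0
So g(11) = 0.

0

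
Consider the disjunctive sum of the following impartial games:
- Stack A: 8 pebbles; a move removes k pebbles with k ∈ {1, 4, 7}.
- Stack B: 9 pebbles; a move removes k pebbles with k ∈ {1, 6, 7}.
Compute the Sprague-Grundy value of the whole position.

3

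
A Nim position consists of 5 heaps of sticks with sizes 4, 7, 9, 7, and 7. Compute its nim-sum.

10

Write each in binary and XOR column by column:
  0100  (4)
  0111  (7)
  1001  (9)
  0111  (7)
  0111  (7)
  ----
  1010  (10)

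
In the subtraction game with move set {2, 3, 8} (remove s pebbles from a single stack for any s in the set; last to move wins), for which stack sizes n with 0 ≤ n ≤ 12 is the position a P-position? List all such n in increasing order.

0, 1, 5, 6, 10, 11

Grundy values for subtraction set {2, 3, 8}:
k:     0  1  2  3  4  5  6  7  8  9 10 11 12
g(k):  0  0  1  1  2  0  0  1  1  2  0  0  1
The P-positions (g = 0) in 0..12 are 0, 1, 5, 6, 10, 11.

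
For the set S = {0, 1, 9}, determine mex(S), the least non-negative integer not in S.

2

The values 0, 1 are all present; 2 is the first non-negative integer missing from the set.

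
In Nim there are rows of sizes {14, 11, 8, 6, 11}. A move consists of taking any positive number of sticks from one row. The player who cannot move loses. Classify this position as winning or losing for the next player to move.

Compute the nim-sum pairwise:
14 ^ 11 = 5
5 ^ 8 = 13
13 ^ 6 = 11
11 ^ 11 = 0
The nim-sum is 0, so this is a P-position: the player to move is in a losing position under optimal play.

Losing position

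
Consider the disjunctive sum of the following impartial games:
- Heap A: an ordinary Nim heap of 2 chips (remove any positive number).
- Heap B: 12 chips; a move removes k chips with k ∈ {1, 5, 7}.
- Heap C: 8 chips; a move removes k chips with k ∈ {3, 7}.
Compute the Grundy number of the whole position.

0

Heap A is a plain Nim heap of size 2, so its Grundy value is 2.
Build the Grundy sequence for heap B with g(k) = mex{g(k−s) : s ∈ {1, 5, 7}, s ≤ k}:
k:     0  1  2  3  4  5  6  7  8  9 10 11 12
g(k):  0  1  0  1  0  1  0  1  0  1  0  1  0
So g(12) = 0.
Build the Grundy sequence for heap C with g(k) = mex{g(k−s) : s ∈ {3, 7}, s ≤ k}:
g(0) = mex{} = 0
g(1) = mex{} = 0
g(2) = mex{} = 0
g(3) = mex{0} = 1
g(4) = mex{0} = 1
g(5) = mex{0} = 1
g(6) = mex{1} = 0
g(7) = mex{0,1} = 2
g(8) = mex{0,1} = 2
So g(8) = 2.
By the Sprague-Grundy theorem, the Grundy value of a sum of independent games is the XOR of the component values.
Combined value = 2 XOR 0 XOR 2 = 0.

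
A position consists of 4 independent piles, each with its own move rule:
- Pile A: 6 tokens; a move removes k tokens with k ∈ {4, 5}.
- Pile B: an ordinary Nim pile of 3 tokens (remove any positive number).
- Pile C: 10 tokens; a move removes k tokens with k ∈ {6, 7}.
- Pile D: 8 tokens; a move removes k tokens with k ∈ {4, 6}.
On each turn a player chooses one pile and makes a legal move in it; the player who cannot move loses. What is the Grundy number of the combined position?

Build the Grundy sequence for pile A with g(k) = mex{g(k−s) : s ∈ {4, 5}, s ≤ k}:
k:     0  1  2  3  4  5  6
g(k):  0  0  0  0  1  1  1
So g(6) = 1.
Pile B is a plain Nim pile of size 3, so its Grundy value is 3.
Build the Grundy sequence for pile C with g(k) = mex{g(k−s) : s ∈ {6, 7}, s ≤ k}:
g(0) = mex{} = 0
g(1) = mex{} = 0
g(2) = mex{} = 0
g(3) = mex{} = 0
g(4) = mex{} = 0
g(5) = mex{} = 0
g(6) = mex{0} = 1
g(7) = mex{0} = 1
g(8) = mex{0} = 1
g(9) = mex{0} = 1
g(10) = mex{0} = 1
So g(10) = 1.
For pile D, compute g(0), g(1), … with moves {4, 6}:
k:     0  1  2  3  4  5  6  7  8
g(k):  0  0  0  0  1  1  1  1  2
So g(8) = 2.
By the Sprague-Grundy theorem, the Grundy value of a sum of independent games is the XOR of the component values.
Combined value = 1 ⊕ 3 ⊕ 1 ⊕ 2 = 1.

1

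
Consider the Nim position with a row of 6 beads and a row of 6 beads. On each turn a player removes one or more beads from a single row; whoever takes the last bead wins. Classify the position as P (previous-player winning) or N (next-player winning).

Compute the nim-sum pairwise:
6 ^ 6 = 0
The nim-sum is 0, so this is a P-position: the player to move is in a losing position under optimal play.

P-position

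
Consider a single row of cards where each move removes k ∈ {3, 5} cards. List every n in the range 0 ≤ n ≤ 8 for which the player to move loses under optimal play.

0, 1, 2, 8

Compute g(0), g(1), … for moves {3, 5}:
g(0) = mex{} = 0
g(1) = mex{} = 0
g(2) = mex{} = 0
g(3) = mex{0} = 1
g(4) = mex{0} = 1
g(5) = mex{0} = 1
g(6) = mex{0,1} = 2
g(7) = mex{0,1} = 2
g(8) = mex{1} = 0
The P-positions (g = 0) in 0..8 are 0, 1, 2, 8.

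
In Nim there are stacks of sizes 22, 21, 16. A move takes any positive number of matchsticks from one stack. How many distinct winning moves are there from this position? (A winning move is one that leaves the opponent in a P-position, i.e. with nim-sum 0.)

3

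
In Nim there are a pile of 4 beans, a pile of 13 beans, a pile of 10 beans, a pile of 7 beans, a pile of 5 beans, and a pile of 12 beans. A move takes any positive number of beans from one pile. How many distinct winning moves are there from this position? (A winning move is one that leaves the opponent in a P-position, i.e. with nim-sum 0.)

3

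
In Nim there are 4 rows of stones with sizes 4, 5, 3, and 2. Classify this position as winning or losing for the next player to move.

Losing position

Compute the nim-sum pairwise:
4 ^ 5 = 1
1 ^ 3 = 2
2 ^ 2 = 0
The nim-sum is 0, so this is a P-position: the player to move is in a losing position under optimal play.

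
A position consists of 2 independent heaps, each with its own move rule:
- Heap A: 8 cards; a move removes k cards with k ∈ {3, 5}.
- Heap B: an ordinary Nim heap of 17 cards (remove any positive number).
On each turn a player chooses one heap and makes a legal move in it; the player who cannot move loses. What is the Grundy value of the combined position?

17

Grundy values for heap A (subtraction set {3, 5}):
g(0) = mex{} = 0
g(1) = mex{} = 0
g(2) = mex{} = 0
g(3) = mex{0} = 1
g(4) = mex{0} = 1
g(5) = mex{0} = 1
g(6) = mex{0,1} = 2
g(7) = mex{0,1} = 2
g(8) = mex{1} = 0
So g(8) = 0.
Heap B is a plain Nim heap of size 17, so its Grundy value is 17.
The value of a disjunctive sum is the nim-sum of the parts.
Combined value = 0 ⊕ 17 = 17.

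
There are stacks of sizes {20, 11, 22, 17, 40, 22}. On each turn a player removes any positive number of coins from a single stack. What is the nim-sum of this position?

38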